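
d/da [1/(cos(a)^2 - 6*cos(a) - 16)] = 2*(cos(a) - 3)*sin(a)/(sin(a)^2 + 6*cos(a) + 15)^2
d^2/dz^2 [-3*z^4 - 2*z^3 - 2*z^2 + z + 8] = -36*z^2 - 12*z - 4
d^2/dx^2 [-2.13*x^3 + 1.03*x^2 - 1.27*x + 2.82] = 2.06 - 12.78*x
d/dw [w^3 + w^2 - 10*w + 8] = 3*w^2 + 2*w - 10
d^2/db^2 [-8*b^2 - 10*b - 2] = -16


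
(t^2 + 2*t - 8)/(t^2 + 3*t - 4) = (t - 2)/(t - 1)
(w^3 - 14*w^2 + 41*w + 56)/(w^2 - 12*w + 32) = (w^2 - 6*w - 7)/(w - 4)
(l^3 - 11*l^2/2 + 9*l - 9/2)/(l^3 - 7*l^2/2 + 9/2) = (l - 1)/(l + 1)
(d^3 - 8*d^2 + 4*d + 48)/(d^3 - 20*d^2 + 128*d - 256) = (d^2 - 4*d - 12)/(d^2 - 16*d + 64)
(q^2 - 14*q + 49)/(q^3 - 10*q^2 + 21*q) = (q - 7)/(q*(q - 3))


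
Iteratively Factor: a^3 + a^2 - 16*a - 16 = (a + 1)*(a^2 - 16) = (a + 1)*(a + 4)*(a - 4)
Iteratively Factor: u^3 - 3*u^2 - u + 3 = (u - 1)*(u^2 - 2*u - 3) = (u - 1)*(u + 1)*(u - 3)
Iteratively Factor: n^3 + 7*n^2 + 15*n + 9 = (n + 3)*(n^2 + 4*n + 3) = (n + 1)*(n + 3)*(n + 3)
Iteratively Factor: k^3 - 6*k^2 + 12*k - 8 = (k - 2)*(k^2 - 4*k + 4) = (k - 2)^2*(k - 2)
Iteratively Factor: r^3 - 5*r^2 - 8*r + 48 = (r + 3)*(r^2 - 8*r + 16) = (r - 4)*(r + 3)*(r - 4)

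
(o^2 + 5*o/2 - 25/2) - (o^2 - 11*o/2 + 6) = 8*o - 37/2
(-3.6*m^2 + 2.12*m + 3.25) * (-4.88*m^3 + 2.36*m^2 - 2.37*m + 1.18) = 17.568*m^5 - 18.8416*m^4 - 2.3248*m^3 - 1.6024*m^2 - 5.2009*m + 3.835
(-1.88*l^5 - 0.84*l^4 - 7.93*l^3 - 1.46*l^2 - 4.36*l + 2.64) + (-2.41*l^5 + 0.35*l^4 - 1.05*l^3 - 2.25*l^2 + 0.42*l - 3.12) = -4.29*l^5 - 0.49*l^4 - 8.98*l^3 - 3.71*l^2 - 3.94*l - 0.48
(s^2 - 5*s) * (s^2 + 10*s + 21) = s^4 + 5*s^3 - 29*s^2 - 105*s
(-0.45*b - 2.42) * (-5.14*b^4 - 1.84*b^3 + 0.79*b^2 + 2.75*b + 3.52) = 2.313*b^5 + 13.2668*b^4 + 4.0973*b^3 - 3.1493*b^2 - 8.239*b - 8.5184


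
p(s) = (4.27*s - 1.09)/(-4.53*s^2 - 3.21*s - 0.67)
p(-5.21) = 0.22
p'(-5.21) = 0.05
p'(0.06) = -8.91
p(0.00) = 1.63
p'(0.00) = -14.17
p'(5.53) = 0.02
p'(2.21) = 0.07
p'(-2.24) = 0.43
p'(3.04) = 0.05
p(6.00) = -0.13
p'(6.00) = 0.02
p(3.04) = -0.23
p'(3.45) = 0.04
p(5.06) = -0.15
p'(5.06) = 0.02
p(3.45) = -0.21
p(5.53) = -0.14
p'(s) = (4.27*s - 1.09)*(9.06*s + 3.21)/(-4.53*s^2 - 3.21*s - 0.67)^2 + 4.27/(-4.53*s^2 - 3.21*s - 0.67) = (19.3431*s^2 - 9.8754*s - 6.3598)/(20.5209*s^4 + 29.0826*s^3 + 16.3743*s^2 + 4.3014*s + 0.4489)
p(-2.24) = 0.66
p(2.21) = -0.28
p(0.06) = 0.95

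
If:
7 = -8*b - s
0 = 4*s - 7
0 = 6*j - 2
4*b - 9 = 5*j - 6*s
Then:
No Solution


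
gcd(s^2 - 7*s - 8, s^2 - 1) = s + 1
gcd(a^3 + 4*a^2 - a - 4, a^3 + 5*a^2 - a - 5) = a^2 - 1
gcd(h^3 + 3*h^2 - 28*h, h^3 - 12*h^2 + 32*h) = h^2 - 4*h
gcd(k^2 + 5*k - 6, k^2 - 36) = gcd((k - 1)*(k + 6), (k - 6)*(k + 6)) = k + 6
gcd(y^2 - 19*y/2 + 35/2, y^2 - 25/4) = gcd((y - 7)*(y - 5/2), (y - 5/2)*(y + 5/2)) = y - 5/2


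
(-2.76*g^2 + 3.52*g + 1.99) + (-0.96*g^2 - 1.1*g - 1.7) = -3.72*g^2 + 2.42*g + 0.29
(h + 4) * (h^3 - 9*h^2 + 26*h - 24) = h^4 - 5*h^3 - 10*h^2 + 80*h - 96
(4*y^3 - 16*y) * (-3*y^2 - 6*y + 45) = -12*y^5 - 24*y^4 + 228*y^3 + 96*y^2 - 720*y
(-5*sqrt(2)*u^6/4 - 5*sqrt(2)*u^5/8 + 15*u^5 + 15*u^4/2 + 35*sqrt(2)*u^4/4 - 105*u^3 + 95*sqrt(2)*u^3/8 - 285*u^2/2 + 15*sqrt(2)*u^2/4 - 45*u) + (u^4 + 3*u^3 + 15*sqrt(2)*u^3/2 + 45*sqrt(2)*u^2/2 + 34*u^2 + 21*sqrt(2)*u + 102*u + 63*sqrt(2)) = -5*sqrt(2)*u^6/4 - 5*sqrt(2)*u^5/8 + 15*u^5 + 17*u^4/2 + 35*sqrt(2)*u^4/4 - 102*u^3 + 155*sqrt(2)*u^3/8 - 217*u^2/2 + 105*sqrt(2)*u^2/4 + 21*sqrt(2)*u + 57*u + 63*sqrt(2)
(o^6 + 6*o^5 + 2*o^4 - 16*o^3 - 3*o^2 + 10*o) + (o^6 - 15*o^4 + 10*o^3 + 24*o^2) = 2*o^6 + 6*o^5 - 13*o^4 - 6*o^3 + 21*o^2 + 10*o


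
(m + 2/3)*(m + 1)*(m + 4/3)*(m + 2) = m^4 + 5*m^3 + 80*m^2/9 + 20*m/3 + 16/9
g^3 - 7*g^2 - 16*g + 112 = (g - 7)*(g - 4)*(g + 4)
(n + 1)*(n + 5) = n^2 + 6*n + 5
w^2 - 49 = (w - 7)*(w + 7)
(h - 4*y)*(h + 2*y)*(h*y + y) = h^3*y - 2*h^2*y^2 + h^2*y - 8*h*y^3 - 2*h*y^2 - 8*y^3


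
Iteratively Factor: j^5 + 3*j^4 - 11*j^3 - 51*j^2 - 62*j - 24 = (j + 1)*(j^4 + 2*j^3 - 13*j^2 - 38*j - 24) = (j + 1)*(j + 2)*(j^3 - 13*j - 12) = (j + 1)^2*(j + 2)*(j^2 - j - 12) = (j - 4)*(j + 1)^2*(j + 2)*(j + 3)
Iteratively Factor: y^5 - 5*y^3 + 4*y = (y + 2)*(y^4 - 2*y^3 - y^2 + 2*y) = (y + 1)*(y + 2)*(y^3 - 3*y^2 + 2*y) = y*(y + 1)*(y + 2)*(y^2 - 3*y + 2) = y*(y - 2)*(y + 1)*(y + 2)*(y - 1)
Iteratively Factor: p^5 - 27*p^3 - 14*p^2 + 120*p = (p - 2)*(p^4 + 2*p^3 - 23*p^2 - 60*p) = (p - 5)*(p - 2)*(p^3 + 7*p^2 + 12*p) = (p - 5)*(p - 2)*(p + 3)*(p^2 + 4*p) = p*(p - 5)*(p - 2)*(p + 3)*(p + 4)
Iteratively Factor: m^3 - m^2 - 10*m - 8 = (m + 2)*(m^2 - 3*m - 4) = (m - 4)*(m + 2)*(m + 1)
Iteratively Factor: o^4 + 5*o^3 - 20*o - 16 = (o + 1)*(o^3 + 4*o^2 - 4*o - 16) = (o - 2)*(o + 1)*(o^2 + 6*o + 8) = (o - 2)*(o + 1)*(o + 4)*(o + 2)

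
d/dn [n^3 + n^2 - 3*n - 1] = 3*n^2 + 2*n - 3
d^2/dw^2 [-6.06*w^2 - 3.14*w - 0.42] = -12.1200000000000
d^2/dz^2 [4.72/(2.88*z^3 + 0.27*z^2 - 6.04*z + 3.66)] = (-(81.5616*z + 2.5488)*(2.88*z^3 + 0.27*z^2 - 6.04*z + 3.66) + 4.72*(8.64*z^2 + 0.54*z - 6.04)*(17.28*z^2 + 1.08*z - 12.08))/(2.88*z^3 + 0.27*z^2 - 6.04*z + 3.66)^3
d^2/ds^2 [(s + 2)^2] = 2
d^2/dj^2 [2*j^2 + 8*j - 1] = 4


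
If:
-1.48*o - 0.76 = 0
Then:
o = -0.51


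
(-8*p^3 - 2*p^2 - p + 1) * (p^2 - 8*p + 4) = -8*p^5 + 62*p^4 - 17*p^3 + p^2 - 12*p + 4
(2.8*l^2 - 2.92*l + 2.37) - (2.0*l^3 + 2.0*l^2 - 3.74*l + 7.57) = -2.0*l^3 + 0.8*l^2 + 0.82*l - 5.2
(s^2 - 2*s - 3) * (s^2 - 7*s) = s^4 - 9*s^3 + 11*s^2 + 21*s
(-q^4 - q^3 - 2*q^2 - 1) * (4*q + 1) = -4*q^5 - 5*q^4 - 9*q^3 - 2*q^2 - 4*q - 1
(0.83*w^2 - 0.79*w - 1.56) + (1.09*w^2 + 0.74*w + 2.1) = 1.92*w^2 - 0.05*w + 0.54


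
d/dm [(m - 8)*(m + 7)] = 2*m - 1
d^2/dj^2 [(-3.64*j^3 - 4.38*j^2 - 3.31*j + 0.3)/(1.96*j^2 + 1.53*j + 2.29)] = (-1.4210854715202e-14*j^5 - 2.8421709430404e-14*j^4 + 16.471896*j^3 + 48.349224*j^2 - 19.99368*j - 24.032322)/(7.529536*j^6 + 17.632944*j^5 + 40.156284*j^4 + 44.785089*j^3 + 46.917291*j^2 + 24.070419*j + 12.008989)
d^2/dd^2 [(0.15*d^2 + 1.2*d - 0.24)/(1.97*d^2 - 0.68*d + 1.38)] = (9.71604*d^3 - 8.035236*d^2 - 17.644896*d + 3.906456)/(7.645373*d^6 - 7.917036*d^5 + 18.79971*d^4 - 11.40632*d^3 + 13.16934*d^2 - 3.884976*d + 2.628072)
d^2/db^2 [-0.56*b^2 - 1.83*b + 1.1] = -1.12000000000000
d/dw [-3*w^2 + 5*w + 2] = 5 - 6*w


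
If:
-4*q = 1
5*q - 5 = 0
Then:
No Solution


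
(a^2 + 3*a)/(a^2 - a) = (a + 3)/(a - 1)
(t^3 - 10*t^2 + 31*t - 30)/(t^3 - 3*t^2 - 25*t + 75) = (t - 2)/(t + 5)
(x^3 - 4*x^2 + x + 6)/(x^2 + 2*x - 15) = (x^2 - x - 2)/(x + 5)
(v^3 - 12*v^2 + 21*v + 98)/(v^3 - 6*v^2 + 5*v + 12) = (v^3 - 12*v^2 + 21*v + 98)/(v^3 - 6*v^2 + 5*v + 12)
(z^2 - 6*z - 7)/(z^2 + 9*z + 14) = (z^2 - 6*z - 7)/(z^2 + 9*z + 14)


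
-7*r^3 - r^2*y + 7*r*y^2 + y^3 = (-r + y)*(r + y)*(7*r + y)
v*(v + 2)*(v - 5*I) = v^3 + 2*v^2 - 5*I*v^2 - 10*I*v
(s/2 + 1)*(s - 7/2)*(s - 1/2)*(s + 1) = s^4/2 - s^3/2 - 33*s^2/8 - 11*s/8 + 7/4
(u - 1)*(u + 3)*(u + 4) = u^3 + 6*u^2 + 5*u - 12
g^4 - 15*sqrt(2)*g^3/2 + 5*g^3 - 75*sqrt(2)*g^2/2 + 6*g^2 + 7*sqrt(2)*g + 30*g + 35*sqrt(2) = (g + 5)*(g - 7*sqrt(2))*(g - sqrt(2))*(g + sqrt(2)/2)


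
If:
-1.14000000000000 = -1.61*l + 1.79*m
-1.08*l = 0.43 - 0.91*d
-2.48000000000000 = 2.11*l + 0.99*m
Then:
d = -0.26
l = -0.62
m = -1.19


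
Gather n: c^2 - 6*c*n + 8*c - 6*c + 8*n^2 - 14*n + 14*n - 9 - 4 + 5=c^2 - 6*c*n + 2*c + 8*n^2 - 8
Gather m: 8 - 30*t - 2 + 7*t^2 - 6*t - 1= 7*t^2 - 36*t + 5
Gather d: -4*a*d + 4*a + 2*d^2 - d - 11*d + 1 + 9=4*a + 2*d^2 + d*(-4*a - 12) + 10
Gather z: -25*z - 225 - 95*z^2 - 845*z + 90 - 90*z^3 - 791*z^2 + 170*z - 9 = -90*z^3 - 886*z^2 - 700*z - 144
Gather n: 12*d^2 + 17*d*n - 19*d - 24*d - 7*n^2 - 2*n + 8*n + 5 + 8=12*d^2 - 43*d - 7*n^2 + n*(17*d + 6) + 13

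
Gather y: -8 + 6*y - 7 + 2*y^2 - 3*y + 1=2*y^2 + 3*y - 14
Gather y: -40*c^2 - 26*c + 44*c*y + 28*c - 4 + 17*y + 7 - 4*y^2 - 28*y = -40*c^2 + 2*c - 4*y^2 + y*(44*c - 11) + 3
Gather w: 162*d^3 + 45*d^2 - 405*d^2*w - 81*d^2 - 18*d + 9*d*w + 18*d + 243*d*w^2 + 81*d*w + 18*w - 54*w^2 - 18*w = 162*d^3 - 36*d^2 + w^2*(243*d - 54) + w*(-405*d^2 + 90*d)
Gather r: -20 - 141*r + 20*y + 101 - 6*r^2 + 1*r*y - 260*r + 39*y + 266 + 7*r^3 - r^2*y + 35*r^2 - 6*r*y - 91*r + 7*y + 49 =7*r^3 + r^2*(29 - y) + r*(-5*y - 492) + 66*y + 396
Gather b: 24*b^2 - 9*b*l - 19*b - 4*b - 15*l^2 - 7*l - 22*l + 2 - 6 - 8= 24*b^2 + b*(-9*l - 23) - 15*l^2 - 29*l - 12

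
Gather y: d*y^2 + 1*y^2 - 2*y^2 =y^2*(d - 1)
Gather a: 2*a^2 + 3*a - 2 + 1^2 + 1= 2*a^2 + 3*a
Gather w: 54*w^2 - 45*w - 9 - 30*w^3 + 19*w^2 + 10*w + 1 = -30*w^3 + 73*w^2 - 35*w - 8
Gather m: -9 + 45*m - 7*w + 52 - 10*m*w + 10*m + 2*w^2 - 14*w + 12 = m*(55 - 10*w) + 2*w^2 - 21*w + 55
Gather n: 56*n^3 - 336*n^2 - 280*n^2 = 56*n^3 - 616*n^2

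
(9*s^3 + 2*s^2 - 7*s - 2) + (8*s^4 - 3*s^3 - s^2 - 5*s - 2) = 8*s^4 + 6*s^3 + s^2 - 12*s - 4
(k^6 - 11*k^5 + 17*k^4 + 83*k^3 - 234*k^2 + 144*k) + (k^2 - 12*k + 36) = k^6 - 11*k^5 + 17*k^4 + 83*k^3 - 233*k^2 + 132*k + 36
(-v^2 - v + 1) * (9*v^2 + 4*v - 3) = -9*v^4 - 13*v^3 + 8*v^2 + 7*v - 3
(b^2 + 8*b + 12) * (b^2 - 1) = b^4 + 8*b^3 + 11*b^2 - 8*b - 12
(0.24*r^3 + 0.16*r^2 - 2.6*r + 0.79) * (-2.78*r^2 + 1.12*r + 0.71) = -0.6672*r^5 - 0.176*r^4 + 7.5776*r^3 - 4.9946*r^2 - 0.9612*r + 0.5609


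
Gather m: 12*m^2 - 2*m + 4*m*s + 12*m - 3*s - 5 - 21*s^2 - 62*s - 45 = 12*m^2 + m*(4*s + 10) - 21*s^2 - 65*s - 50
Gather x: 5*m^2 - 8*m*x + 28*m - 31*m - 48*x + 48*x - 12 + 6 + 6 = 5*m^2 - 8*m*x - 3*m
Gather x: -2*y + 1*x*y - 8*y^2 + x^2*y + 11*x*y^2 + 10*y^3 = x^2*y + x*(11*y^2 + y) + 10*y^3 - 8*y^2 - 2*y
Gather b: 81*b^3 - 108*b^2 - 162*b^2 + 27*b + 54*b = 81*b^3 - 270*b^2 + 81*b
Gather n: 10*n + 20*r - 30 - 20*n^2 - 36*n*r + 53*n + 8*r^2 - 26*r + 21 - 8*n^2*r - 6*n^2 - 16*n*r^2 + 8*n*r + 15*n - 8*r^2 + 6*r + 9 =n^2*(-8*r - 26) + n*(-16*r^2 - 28*r + 78)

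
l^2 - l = l*(l - 1)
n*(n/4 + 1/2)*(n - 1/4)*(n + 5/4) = n^4/4 + 3*n^3/4 + 27*n^2/64 - 5*n/32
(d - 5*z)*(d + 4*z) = d^2 - d*z - 20*z^2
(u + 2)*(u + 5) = u^2 + 7*u + 10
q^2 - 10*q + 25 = (q - 5)^2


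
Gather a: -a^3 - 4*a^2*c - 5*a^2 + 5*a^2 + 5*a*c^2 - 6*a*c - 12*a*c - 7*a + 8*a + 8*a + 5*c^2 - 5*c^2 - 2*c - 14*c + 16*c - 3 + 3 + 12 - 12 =-a^3 - 4*a^2*c + a*(5*c^2 - 18*c + 9)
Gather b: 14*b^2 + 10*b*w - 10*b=14*b^2 + b*(10*w - 10)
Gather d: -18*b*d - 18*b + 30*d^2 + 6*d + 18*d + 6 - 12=-18*b + 30*d^2 + d*(24 - 18*b) - 6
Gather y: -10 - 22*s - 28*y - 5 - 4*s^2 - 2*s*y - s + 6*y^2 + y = -4*s^2 - 23*s + 6*y^2 + y*(-2*s - 27) - 15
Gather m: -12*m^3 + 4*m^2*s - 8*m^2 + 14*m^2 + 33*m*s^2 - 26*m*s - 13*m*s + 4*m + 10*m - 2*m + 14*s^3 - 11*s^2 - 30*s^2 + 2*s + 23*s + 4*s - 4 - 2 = -12*m^3 + m^2*(4*s + 6) + m*(33*s^2 - 39*s + 12) + 14*s^3 - 41*s^2 + 29*s - 6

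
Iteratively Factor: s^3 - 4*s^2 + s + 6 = (s + 1)*(s^2 - 5*s + 6) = (s - 2)*(s + 1)*(s - 3)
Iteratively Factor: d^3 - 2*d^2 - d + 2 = (d - 1)*(d^2 - d - 2) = (d - 1)*(d + 1)*(d - 2)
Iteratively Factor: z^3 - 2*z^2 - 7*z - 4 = (z + 1)*(z^2 - 3*z - 4) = (z + 1)^2*(z - 4)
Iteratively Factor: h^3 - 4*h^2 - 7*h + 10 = (h + 2)*(h^2 - 6*h + 5) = (h - 5)*(h + 2)*(h - 1)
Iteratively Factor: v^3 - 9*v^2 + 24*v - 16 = (v - 1)*(v^2 - 8*v + 16) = (v - 4)*(v - 1)*(v - 4)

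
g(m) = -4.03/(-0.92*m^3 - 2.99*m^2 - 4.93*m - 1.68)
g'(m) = -4.03*(2.76*m^2 + 5.98*m + 4.93)/(-0.92*m^3 - 2.99*m^2 - 4.93*m - 1.68)^2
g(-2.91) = -0.40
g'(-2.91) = -0.44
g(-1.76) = -1.47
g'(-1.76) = -1.57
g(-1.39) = -2.16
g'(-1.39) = -2.26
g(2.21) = 0.11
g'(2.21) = -0.09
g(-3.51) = -0.22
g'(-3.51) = -0.21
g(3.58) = 0.04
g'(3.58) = -0.02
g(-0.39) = 25.59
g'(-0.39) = -490.20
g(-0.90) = -4.01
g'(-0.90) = -7.11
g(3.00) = 0.06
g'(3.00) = -0.04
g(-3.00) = -0.37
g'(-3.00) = -0.39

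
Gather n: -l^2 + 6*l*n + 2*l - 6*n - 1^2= -l^2 + 2*l + n*(6*l - 6) - 1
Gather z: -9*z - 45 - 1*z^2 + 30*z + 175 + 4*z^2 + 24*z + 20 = 3*z^2 + 45*z + 150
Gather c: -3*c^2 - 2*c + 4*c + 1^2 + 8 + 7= -3*c^2 + 2*c + 16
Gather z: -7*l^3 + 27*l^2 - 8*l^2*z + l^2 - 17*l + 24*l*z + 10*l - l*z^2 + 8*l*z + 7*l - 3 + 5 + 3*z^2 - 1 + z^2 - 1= -7*l^3 + 28*l^2 + z^2*(4 - l) + z*(-8*l^2 + 32*l)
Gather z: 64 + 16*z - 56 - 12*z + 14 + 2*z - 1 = 6*z + 21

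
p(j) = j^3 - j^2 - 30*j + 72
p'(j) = 3*j^2 - 2*j - 30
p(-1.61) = 113.53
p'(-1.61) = -19.00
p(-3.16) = 125.26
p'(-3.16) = 6.28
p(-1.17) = 104.13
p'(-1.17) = -23.55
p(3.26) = -1.78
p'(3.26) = -4.64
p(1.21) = 36.01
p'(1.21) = -28.03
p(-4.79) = 82.85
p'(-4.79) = 48.41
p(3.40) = -2.26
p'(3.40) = -2.12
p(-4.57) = 92.77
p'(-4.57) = 41.79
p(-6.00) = 0.00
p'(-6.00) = 90.00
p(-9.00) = -468.00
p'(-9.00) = 231.00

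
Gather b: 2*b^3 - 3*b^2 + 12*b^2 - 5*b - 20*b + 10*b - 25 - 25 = 2*b^3 + 9*b^2 - 15*b - 50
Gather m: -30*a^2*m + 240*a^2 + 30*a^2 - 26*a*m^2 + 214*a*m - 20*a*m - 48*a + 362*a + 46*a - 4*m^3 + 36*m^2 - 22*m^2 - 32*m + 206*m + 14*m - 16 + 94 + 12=270*a^2 + 360*a - 4*m^3 + m^2*(14 - 26*a) + m*(-30*a^2 + 194*a + 188) + 90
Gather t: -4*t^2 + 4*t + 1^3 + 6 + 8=-4*t^2 + 4*t + 15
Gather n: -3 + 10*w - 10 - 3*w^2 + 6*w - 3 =-3*w^2 + 16*w - 16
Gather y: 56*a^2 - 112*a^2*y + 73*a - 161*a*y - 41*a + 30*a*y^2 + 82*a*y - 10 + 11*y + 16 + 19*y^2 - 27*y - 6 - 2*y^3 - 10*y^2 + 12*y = 56*a^2 + 32*a - 2*y^3 + y^2*(30*a + 9) + y*(-112*a^2 - 79*a - 4)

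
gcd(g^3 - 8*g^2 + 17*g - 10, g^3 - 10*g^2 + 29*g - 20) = g^2 - 6*g + 5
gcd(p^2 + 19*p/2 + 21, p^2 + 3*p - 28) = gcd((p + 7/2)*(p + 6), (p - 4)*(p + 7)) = 1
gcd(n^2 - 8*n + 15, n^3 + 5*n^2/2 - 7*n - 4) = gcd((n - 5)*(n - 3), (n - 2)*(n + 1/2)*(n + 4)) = 1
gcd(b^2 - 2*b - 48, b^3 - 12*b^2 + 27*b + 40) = b - 8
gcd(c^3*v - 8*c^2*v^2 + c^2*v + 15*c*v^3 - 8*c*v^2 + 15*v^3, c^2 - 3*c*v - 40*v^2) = 1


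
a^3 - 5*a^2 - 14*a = a*(a - 7)*(a + 2)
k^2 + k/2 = k*(k + 1/2)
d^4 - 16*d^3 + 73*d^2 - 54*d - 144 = (d - 8)*(d - 6)*(d - 3)*(d + 1)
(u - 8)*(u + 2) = u^2 - 6*u - 16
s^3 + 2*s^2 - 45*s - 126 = (s - 7)*(s + 3)*(s + 6)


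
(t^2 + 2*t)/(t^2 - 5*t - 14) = t/(t - 7)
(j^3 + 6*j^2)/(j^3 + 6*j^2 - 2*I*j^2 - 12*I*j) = j/(j - 2*I)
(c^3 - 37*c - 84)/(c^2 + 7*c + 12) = c - 7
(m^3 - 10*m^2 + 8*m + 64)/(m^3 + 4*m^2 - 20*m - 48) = (m - 8)/(m + 6)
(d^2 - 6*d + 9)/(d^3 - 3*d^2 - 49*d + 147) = (d - 3)/(d^2 - 49)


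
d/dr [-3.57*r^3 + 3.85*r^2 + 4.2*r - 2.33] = -10.71*r^2 + 7.7*r + 4.2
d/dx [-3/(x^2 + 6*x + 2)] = 6*(x + 3)/(x^2 + 6*x + 2)^2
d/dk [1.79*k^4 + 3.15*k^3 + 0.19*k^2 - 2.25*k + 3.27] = 7.16*k^3 + 9.45*k^2 + 0.38*k - 2.25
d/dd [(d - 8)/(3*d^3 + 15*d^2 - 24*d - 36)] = (d^3 + 5*d^2 - 8*d - (d - 8)*(3*d^2 + 10*d - 8) - 12)/(3*(d^3 + 5*d^2 - 8*d - 12)^2)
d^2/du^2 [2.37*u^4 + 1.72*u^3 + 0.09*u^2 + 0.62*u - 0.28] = 28.44*u^2 + 10.32*u + 0.18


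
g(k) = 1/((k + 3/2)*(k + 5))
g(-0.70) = 0.29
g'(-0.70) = -0.43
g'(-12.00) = 0.00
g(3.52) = 0.02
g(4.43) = 0.02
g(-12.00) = 0.01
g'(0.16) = -0.09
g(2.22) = 0.04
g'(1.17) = -0.03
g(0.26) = 0.11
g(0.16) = 0.12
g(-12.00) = 0.01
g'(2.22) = -0.02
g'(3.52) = -0.01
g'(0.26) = -0.08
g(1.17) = 0.06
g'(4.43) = -0.00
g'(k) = -1/((k + 3/2)*(k + 5)^2) - 1/((k + 3/2)^2*(k + 5))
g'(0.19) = -0.09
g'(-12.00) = 0.00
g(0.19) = 0.11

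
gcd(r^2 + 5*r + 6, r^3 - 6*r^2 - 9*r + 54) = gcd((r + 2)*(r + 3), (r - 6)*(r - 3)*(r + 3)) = r + 3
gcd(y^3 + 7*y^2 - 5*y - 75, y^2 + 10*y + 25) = y^2 + 10*y + 25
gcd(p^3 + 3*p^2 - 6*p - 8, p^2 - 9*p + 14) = p - 2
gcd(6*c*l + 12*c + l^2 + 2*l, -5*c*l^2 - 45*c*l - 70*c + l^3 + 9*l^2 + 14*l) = l + 2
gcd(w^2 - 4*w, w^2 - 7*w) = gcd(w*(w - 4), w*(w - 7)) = w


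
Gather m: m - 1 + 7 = m + 6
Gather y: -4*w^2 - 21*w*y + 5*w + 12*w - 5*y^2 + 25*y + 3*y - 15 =-4*w^2 + 17*w - 5*y^2 + y*(28 - 21*w) - 15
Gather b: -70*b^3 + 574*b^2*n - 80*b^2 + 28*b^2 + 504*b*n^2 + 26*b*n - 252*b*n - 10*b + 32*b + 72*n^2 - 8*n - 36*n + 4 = -70*b^3 + b^2*(574*n - 52) + b*(504*n^2 - 226*n + 22) + 72*n^2 - 44*n + 4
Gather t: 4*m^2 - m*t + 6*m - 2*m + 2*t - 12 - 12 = 4*m^2 + 4*m + t*(2 - m) - 24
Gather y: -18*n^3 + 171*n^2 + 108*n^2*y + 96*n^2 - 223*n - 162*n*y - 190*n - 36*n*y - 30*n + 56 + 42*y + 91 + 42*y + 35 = -18*n^3 + 267*n^2 - 443*n + y*(108*n^2 - 198*n + 84) + 182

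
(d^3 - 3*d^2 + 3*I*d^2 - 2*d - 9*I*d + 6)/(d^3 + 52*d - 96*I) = (d^3 + 3*d^2*(-1 + I) - d*(2 + 9*I) + 6)/(d^3 + 52*d - 96*I)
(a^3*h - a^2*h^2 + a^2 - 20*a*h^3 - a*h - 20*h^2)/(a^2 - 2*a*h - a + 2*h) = (a^3*h - a^2*h^2 + a^2 - 20*a*h^3 - a*h - 20*h^2)/(a^2 - 2*a*h - a + 2*h)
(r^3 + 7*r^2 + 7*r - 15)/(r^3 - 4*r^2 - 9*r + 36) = (r^2 + 4*r - 5)/(r^2 - 7*r + 12)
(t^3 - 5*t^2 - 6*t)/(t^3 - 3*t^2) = (t^2 - 5*t - 6)/(t*(t - 3))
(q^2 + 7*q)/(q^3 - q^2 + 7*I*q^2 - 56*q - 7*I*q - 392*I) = q/(q^2 + q*(-8 + 7*I) - 56*I)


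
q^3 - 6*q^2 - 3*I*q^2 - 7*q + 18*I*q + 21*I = (q - 7)*(q + 1)*(q - 3*I)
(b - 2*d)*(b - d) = b^2 - 3*b*d + 2*d^2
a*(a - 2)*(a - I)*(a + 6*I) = a^4 - 2*a^3 + 5*I*a^3 + 6*a^2 - 10*I*a^2 - 12*a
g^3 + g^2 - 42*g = g*(g - 6)*(g + 7)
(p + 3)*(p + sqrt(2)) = p^2 + sqrt(2)*p + 3*p + 3*sqrt(2)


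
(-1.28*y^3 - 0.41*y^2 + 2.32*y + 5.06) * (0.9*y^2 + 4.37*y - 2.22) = -1.152*y^5 - 5.9626*y^4 + 3.1379*y^3 + 15.6026*y^2 + 16.9618*y - 11.2332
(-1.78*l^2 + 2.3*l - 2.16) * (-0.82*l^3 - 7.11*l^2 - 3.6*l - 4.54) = 1.4596*l^5 + 10.7698*l^4 - 8.1738*l^3 + 15.1588*l^2 - 2.666*l + 9.8064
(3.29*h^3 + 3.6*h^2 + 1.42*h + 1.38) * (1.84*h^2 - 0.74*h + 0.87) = 6.0536*h^5 + 4.1894*h^4 + 2.8111*h^3 + 4.6204*h^2 + 0.2142*h + 1.2006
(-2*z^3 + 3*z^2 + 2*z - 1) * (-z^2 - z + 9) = 2*z^5 - z^4 - 23*z^3 + 26*z^2 + 19*z - 9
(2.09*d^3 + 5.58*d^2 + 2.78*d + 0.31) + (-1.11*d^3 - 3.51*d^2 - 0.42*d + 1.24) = 0.98*d^3 + 2.07*d^2 + 2.36*d + 1.55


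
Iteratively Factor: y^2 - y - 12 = (y + 3)*(y - 4)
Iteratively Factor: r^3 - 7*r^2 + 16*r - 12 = (r - 2)*(r^2 - 5*r + 6) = (r - 2)^2*(r - 3)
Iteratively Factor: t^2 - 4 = (t - 2)*(t + 2)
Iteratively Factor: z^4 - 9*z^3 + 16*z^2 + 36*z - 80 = (z - 5)*(z^3 - 4*z^2 - 4*z + 16) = (z - 5)*(z + 2)*(z^2 - 6*z + 8) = (z - 5)*(z - 4)*(z + 2)*(z - 2)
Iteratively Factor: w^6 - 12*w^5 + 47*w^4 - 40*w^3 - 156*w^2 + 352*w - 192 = (w - 1)*(w^5 - 11*w^4 + 36*w^3 - 4*w^2 - 160*w + 192) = (w - 2)*(w - 1)*(w^4 - 9*w^3 + 18*w^2 + 32*w - 96) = (w - 4)*(w - 2)*(w - 1)*(w^3 - 5*w^2 - 2*w + 24) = (w - 4)*(w - 3)*(w - 2)*(w - 1)*(w^2 - 2*w - 8) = (w - 4)^2*(w - 3)*(w - 2)*(w - 1)*(w + 2)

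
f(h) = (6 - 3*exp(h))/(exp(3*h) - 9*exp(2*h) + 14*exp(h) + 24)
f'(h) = (6 - 3*exp(h))*(-3*exp(3*h) + 18*exp(2*h) - 14*exp(h))/(exp(3*h) - 9*exp(2*h) + 14*exp(h) + 24)^2 - 3*exp(h)/(exp(3*h) - 9*exp(2*h) + 14*exp(h) + 24) = 3*((exp(h) - 2)*(3*exp(2*h) - 18*exp(h) + 14) - exp(3*h) + 9*exp(2*h) - 14*exp(h) - 24)*exp(h)/(exp(3*h) - 9*exp(2*h) + 14*exp(h) + 24)^2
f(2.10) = -0.22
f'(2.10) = 1.18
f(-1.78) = 0.21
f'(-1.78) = -0.03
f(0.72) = -0.01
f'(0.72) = -0.27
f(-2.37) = 0.23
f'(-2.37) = -0.02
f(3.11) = -0.01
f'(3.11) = 0.02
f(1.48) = 2.11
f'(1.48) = -15.65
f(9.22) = -0.00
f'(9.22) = 0.00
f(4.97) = -0.00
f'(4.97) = 0.00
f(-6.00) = 0.25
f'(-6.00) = 0.00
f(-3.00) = 0.24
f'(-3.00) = -0.01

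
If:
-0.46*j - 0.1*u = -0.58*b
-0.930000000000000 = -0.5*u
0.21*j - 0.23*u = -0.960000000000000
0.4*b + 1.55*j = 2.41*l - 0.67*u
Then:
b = -1.69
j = -2.53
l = -1.39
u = 1.86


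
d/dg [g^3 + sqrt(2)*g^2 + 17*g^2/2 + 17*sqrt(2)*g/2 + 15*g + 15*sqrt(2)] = 3*g^2 + 2*sqrt(2)*g + 17*g + 17*sqrt(2)/2 + 15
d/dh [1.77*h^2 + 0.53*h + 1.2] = 3.54*h + 0.53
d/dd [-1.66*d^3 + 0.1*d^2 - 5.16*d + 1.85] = -4.98*d^2 + 0.2*d - 5.16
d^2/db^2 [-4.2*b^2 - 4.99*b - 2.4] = -8.40000000000000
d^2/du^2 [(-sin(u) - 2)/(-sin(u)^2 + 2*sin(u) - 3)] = (-sin(u)^5 - 10*sin(u)^4 + 32*sin(u)^3 + 22*sin(u)^2 - 63*sin(u) + 16)/(sin(u)^2 - 2*sin(u) + 3)^3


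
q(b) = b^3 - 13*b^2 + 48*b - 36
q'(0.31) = 40.23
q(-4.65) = -640.84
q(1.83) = 14.43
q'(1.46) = 16.43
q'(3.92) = -7.82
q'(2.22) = 5.07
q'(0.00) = 48.00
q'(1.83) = 10.47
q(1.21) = 4.82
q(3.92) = 12.63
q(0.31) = -22.34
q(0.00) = -36.00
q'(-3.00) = 153.00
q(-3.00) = -324.00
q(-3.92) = -484.16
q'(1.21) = 20.93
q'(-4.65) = 233.77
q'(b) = 3*b^2 - 26*b + 48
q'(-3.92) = 196.02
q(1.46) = 9.48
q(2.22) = 17.43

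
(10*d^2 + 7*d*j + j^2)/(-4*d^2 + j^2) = (-5*d - j)/(2*d - j)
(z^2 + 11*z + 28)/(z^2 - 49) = (z + 4)/(z - 7)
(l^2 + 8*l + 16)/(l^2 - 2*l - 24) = (l + 4)/(l - 6)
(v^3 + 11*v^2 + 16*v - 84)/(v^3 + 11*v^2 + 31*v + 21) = (v^2 + 4*v - 12)/(v^2 + 4*v + 3)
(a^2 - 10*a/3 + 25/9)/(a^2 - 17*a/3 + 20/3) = (a - 5/3)/(a - 4)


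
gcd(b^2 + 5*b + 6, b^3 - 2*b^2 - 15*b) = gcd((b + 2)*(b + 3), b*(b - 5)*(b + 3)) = b + 3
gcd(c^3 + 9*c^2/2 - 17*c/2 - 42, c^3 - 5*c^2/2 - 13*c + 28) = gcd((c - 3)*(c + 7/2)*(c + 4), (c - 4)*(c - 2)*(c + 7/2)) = c + 7/2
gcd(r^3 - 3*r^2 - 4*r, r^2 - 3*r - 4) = r^2 - 3*r - 4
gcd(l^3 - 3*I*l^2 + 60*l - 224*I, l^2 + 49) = l - 7*I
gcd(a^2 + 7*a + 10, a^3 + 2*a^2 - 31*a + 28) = 1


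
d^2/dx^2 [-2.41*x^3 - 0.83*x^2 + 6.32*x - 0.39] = -14.46*x - 1.66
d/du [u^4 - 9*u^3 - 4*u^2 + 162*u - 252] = 4*u^3 - 27*u^2 - 8*u + 162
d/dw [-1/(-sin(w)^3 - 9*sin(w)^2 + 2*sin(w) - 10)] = (-3*sin(w)^2 - 18*sin(w) + 2)*cos(w)/(sin(w)^3 + 9*sin(w)^2 - 2*sin(w) + 10)^2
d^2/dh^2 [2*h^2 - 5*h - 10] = 4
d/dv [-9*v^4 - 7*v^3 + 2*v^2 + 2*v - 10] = -36*v^3 - 21*v^2 + 4*v + 2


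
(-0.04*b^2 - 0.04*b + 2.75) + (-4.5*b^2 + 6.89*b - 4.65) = -4.54*b^2 + 6.85*b - 1.9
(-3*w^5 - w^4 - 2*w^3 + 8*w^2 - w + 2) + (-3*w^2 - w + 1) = -3*w^5 - w^4 - 2*w^3 + 5*w^2 - 2*w + 3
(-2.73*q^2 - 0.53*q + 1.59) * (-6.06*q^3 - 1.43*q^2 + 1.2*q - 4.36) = 16.5438*q^5 + 7.1157*q^4 - 12.1535*q^3 + 8.9931*q^2 + 4.2188*q - 6.9324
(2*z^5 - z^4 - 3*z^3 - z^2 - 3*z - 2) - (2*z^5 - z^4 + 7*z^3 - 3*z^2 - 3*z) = -10*z^3 + 2*z^2 - 2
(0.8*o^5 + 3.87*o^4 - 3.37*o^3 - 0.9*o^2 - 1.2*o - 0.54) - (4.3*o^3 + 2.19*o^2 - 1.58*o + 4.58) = 0.8*o^5 + 3.87*o^4 - 7.67*o^3 - 3.09*o^2 + 0.38*o - 5.12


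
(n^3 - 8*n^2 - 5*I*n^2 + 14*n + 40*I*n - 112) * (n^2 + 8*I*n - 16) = n^5 - 8*n^4 + 3*I*n^4 + 38*n^3 - 24*I*n^3 - 304*n^2 + 192*I*n^2 - 224*n - 1536*I*n + 1792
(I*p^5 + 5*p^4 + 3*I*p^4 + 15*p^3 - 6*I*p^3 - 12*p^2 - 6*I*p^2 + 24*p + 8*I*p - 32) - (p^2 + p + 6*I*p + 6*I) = I*p^5 + 5*p^4 + 3*I*p^4 + 15*p^3 - 6*I*p^3 - 13*p^2 - 6*I*p^2 + 23*p + 2*I*p - 32 - 6*I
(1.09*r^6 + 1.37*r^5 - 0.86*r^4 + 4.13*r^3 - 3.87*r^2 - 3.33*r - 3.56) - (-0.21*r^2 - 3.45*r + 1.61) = 1.09*r^6 + 1.37*r^5 - 0.86*r^4 + 4.13*r^3 - 3.66*r^2 + 0.12*r - 5.17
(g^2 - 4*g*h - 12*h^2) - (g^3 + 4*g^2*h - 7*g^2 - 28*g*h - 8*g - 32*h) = -g^3 - 4*g^2*h + 8*g^2 + 24*g*h + 8*g - 12*h^2 + 32*h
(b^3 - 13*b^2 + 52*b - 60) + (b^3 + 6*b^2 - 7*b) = 2*b^3 - 7*b^2 + 45*b - 60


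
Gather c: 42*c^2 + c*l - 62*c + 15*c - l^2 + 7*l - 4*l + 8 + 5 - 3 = 42*c^2 + c*(l - 47) - l^2 + 3*l + 10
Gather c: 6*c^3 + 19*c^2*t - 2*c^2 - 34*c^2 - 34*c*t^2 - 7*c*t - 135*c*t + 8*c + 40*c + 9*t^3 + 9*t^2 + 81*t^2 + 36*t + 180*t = 6*c^3 + c^2*(19*t - 36) + c*(-34*t^2 - 142*t + 48) + 9*t^3 + 90*t^2 + 216*t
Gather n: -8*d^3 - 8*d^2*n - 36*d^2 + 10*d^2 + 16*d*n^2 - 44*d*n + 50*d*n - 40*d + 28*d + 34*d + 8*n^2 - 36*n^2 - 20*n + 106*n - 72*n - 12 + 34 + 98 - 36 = -8*d^3 - 26*d^2 + 22*d + n^2*(16*d - 28) + n*(-8*d^2 + 6*d + 14) + 84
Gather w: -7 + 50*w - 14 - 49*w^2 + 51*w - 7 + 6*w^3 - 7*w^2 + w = 6*w^3 - 56*w^2 + 102*w - 28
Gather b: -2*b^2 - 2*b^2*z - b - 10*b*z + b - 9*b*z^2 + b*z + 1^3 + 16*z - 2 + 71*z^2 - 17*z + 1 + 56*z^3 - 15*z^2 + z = b^2*(-2*z - 2) + b*(-9*z^2 - 9*z) + 56*z^3 + 56*z^2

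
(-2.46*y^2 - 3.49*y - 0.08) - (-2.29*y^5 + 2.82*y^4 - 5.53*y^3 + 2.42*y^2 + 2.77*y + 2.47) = 2.29*y^5 - 2.82*y^4 + 5.53*y^3 - 4.88*y^2 - 6.26*y - 2.55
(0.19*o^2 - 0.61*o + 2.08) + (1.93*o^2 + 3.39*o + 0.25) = 2.12*o^2 + 2.78*o + 2.33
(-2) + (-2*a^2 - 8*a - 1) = -2*a^2 - 8*a - 3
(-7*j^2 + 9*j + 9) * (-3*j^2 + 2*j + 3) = 21*j^4 - 41*j^3 - 30*j^2 + 45*j + 27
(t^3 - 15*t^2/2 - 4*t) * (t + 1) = t^4 - 13*t^3/2 - 23*t^2/2 - 4*t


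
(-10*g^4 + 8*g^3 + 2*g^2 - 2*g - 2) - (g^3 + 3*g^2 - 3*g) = -10*g^4 + 7*g^3 - g^2 + g - 2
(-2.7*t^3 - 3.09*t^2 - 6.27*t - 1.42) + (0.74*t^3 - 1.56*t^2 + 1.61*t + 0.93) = -1.96*t^3 - 4.65*t^2 - 4.66*t - 0.49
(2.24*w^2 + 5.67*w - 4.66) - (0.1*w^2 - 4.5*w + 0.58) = 2.14*w^2 + 10.17*w - 5.24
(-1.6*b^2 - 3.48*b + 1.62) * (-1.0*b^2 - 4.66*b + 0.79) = 1.6*b^4 + 10.936*b^3 + 13.3328*b^2 - 10.2984*b + 1.2798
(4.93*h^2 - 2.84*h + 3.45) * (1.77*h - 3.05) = 8.7261*h^3 - 20.0633*h^2 + 14.7685*h - 10.5225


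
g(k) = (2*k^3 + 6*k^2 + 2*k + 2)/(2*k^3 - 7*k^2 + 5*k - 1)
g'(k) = (-6*k^2 + 14*k - 5)*(2*k^3 + 6*k^2 + 2*k + 2)/(2*k^3 - 7*k^2 + 5*k - 1)^2 + (6*k^2 + 12*k + 2)/(2*k^3 - 7*k^2 + 5*k - 1) = 2*(-13*k^4 + 6*k^3 + 13*k^2 + 8*k - 6)/(4*k^6 - 28*k^5 + 69*k^4 - 74*k^3 + 39*k^2 - 10*k + 1)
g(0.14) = -5.57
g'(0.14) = -49.51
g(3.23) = 14.55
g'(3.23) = -23.35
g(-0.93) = -0.28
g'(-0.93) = -0.19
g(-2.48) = -0.04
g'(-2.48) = -0.14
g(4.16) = 6.05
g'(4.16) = -3.53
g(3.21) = 15.03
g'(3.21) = -24.98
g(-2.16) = -0.09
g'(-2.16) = -0.15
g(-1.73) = -0.15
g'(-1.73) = -0.15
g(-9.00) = 0.48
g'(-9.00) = -0.04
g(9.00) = 2.10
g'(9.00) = -0.18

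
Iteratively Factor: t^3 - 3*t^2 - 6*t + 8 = (t - 1)*(t^2 - 2*t - 8) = (t - 4)*(t - 1)*(t + 2)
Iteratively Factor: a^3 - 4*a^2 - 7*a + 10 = (a + 2)*(a^2 - 6*a + 5) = (a - 5)*(a + 2)*(a - 1)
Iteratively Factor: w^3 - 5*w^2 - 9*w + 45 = (w - 3)*(w^2 - 2*w - 15) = (w - 3)*(w + 3)*(w - 5)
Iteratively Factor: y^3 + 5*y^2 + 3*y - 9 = (y - 1)*(y^2 + 6*y + 9) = (y - 1)*(y + 3)*(y + 3)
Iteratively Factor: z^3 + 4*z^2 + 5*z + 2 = (z + 1)*(z^2 + 3*z + 2) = (z + 1)^2*(z + 2)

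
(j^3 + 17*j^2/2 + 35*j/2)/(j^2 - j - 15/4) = 2*j*(2*j^2 + 17*j + 35)/(4*j^2 - 4*j - 15)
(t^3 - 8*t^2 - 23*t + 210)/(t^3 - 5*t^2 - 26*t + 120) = (t - 7)/(t - 4)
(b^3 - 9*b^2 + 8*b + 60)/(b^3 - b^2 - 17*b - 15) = (b^2 - 4*b - 12)/(b^2 + 4*b + 3)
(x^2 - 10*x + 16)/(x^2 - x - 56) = (x - 2)/(x + 7)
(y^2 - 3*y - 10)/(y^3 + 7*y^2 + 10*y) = (y - 5)/(y*(y + 5))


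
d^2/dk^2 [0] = 0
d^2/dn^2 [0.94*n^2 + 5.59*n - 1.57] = 1.88000000000000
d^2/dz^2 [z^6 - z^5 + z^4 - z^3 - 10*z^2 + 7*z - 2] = 30*z^4 - 20*z^3 + 12*z^2 - 6*z - 20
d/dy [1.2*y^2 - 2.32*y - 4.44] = 2.4*y - 2.32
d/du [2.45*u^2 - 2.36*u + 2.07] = 4.9*u - 2.36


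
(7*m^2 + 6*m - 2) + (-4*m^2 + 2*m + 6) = 3*m^2 + 8*m + 4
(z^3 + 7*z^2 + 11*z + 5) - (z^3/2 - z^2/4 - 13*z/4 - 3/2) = z^3/2 + 29*z^2/4 + 57*z/4 + 13/2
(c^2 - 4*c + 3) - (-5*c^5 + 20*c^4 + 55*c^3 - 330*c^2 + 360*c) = 5*c^5 - 20*c^4 - 55*c^3 + 331*c^2 - 364*c + 3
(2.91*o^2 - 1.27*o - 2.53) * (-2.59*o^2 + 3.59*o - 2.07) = -7.5369*o^4 + 13.7362*o^3 - 4.0303*o^2 - 6.4538*o + 5.2371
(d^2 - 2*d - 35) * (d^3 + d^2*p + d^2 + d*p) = d^5 + d^4*p - d^4 - d^3*p - 37*d^3 - 37*d^2*p - 35*d^2 - 35*d*p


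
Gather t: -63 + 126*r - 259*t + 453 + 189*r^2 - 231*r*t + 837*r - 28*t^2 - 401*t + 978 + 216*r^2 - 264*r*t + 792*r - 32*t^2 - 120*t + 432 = 405*r^2 + 1755*r - 60*t^2 + t*(-495*r - 780) + 1800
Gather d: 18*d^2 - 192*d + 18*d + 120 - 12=18*d^2 - 174*d + 108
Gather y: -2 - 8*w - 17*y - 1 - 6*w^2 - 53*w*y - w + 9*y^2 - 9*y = -6*w^2 - 9*w + 9*y^2 + y*(-53*w - 26) - 3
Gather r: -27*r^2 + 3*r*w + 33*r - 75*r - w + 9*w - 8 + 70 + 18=-27*r^2 + r*(3*w - 42) + 8*w + 80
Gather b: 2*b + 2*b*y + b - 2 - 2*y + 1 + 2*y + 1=b*(2*y + 3)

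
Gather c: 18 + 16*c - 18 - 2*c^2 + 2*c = -2*c^2 + 18*c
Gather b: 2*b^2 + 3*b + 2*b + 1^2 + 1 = 2*b^2 + 5*b + 2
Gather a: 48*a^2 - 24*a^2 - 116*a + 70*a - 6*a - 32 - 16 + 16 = 24*a^2 - 52*a - 32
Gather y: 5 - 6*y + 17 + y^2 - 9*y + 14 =y^2 - 15*y + 36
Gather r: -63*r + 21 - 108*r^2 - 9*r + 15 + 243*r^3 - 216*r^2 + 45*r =243*r^3 - 324*r^2 - 27*r + 36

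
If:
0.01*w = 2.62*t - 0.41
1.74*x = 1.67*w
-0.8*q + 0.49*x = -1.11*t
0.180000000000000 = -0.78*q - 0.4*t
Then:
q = -0.31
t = 0.15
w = -0.89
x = -0.85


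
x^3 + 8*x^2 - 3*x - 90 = (x - 3)*(x + 5)*(x + 6)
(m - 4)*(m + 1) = m^2 - 3*m - 4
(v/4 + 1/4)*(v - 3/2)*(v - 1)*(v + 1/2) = v^4/4 - v^3/4 - 7*v^2/16 + v/4 + 3/16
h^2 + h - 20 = (h - 4)*(h + 5)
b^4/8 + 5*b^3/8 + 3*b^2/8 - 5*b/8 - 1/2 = (b/4 + 1)*(b/2 + 1/2)*(b - 1)*(b + 1)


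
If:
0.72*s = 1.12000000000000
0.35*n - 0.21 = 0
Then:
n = 0.60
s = 1.56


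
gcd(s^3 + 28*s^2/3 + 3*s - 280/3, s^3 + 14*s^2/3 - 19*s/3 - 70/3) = s + 5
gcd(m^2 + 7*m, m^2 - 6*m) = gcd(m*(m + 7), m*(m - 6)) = m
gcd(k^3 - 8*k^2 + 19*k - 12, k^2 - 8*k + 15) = k - 3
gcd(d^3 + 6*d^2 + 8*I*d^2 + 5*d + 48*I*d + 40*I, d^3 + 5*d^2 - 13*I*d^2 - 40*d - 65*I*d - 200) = d + 5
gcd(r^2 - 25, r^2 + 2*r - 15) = r + 5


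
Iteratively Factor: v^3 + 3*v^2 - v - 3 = (v + 1)*(v^2 + 2*v - 3) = (v + 1)*(v + 3)*(v - 1)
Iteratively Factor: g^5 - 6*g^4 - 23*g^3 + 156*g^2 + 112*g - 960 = (g - 4)*(g^4 - 2*g^3 - 31*g^2 + 32*g + 240) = (g - 5)*(g - 4)*(g^3 + 3*g^2 - 16*g - 48) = (g - 5)*(g - 4)*(g + 4)*(g^2 - g - 12) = (g - 5)*(g - 4)^2*(g + 4)*(g + 3)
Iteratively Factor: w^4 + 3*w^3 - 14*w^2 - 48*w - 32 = (w + 4)*(w^3 - w^2 - 10*w - 8) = (w - 4)*(w + 4)*(w^2 + 3*w + 2) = (w - 4)*(w + 1)*(w + 4)*(w + 2)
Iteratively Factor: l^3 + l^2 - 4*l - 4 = (l + 1)*(l^2 - 4) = (l - 2)*(l + 1)*(l + 2)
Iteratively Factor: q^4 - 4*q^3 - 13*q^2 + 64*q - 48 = (q - 1)*(q^3 - 3*q^2 - 16*q + 48) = (q - 1)*(q + 4)*(q^2 - 7*q + 12) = (q - 3)*(q - 1)*(q + 4)*(q - 4)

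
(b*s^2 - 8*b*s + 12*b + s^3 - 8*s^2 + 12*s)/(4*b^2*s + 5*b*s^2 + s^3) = (s^2 - 8*s + 12)/(s*(4*b + s))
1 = 1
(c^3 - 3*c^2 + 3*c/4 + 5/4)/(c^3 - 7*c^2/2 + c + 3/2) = (c - 5/2)/(c - 3)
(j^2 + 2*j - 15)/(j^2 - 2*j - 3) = (j + 5)/(j + 1)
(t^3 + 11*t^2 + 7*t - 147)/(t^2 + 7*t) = t + 4 - 21/t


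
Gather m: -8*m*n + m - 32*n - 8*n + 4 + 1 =m*(1 - 8*n) - 40*n + 5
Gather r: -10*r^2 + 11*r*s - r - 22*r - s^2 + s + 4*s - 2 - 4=-10*r^2 + r*(11*s - 23) - s^2 + 5*s - 6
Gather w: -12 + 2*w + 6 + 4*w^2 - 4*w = 4*w^2 - 2*w - 6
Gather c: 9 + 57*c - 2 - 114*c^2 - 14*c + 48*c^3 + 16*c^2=48*c^3 - 98*c^2 + 43*c + 7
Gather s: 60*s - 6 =60*s - 6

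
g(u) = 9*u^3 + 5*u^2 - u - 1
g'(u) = 27*u^2 + 10*u - 1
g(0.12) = -1.03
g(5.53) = 1668.39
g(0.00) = -1.00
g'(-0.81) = 8.61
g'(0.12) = 0.59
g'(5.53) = 879.98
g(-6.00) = -1759.00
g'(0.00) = -1.00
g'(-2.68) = 166.12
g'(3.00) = 272.00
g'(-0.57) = 2.07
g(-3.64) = -365.17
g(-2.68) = -135.65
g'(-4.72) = 553.32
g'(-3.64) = 320.34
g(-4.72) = -831.27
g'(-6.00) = 911.00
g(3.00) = 284.00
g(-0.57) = -0.47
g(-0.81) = -1.69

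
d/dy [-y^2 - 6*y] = -2*y - 6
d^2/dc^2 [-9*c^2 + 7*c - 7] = -18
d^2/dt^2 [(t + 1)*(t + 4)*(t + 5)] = 6*t + 20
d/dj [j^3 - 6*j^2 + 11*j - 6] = 3*j^2 - 12*j + 11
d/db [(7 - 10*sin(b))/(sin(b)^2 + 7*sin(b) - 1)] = (10*sin(b)^2 - 14*sin(b) - 39)*cos(b)/(7*sin(b) - cos(b)^2)^2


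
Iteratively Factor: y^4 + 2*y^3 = (y + 2)*(y^3) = y*(y + 2)*(y^2) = y^2*(y + 2)*(y)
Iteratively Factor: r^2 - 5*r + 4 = (r - 4)*(r - 1)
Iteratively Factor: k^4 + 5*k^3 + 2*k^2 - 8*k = (k + 2)*(k^3 + 3*k^2 - 4*k) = k*(k + 2)*(k^2 + 3*k - 4) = k*(k + 2)*(k + 4)*(k - 1)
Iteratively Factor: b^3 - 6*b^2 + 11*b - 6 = (b - 3)*(b^2 - 3*b + 2) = (b - 3)*(b - 2)*(b - 1)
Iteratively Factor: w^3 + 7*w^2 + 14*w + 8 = (w + 4)*(w^2 + 3*w + 2) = (w + 1)*(w + 4)*(w + 2)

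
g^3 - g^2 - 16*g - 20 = (g - 5)*(g + 2)^2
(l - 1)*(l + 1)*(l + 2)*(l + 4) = l^4 + 6*l^3 + 7*l^2 - 6*l - 8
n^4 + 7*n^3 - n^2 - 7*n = n*(n - 1)*(n + 1)*(n + 7)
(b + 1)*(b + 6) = b^2 + 7*b + 6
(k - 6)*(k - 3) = k^2 - 9*k + 18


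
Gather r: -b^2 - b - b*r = -b^2 - b*r - b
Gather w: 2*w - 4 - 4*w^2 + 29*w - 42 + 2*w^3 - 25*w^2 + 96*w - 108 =2*w^3 - 29*w^2 + 127*w - 154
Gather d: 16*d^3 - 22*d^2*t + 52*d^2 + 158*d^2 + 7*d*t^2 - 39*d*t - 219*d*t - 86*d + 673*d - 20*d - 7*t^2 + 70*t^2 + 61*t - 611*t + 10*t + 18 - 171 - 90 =16*d^3 + d^2*(210 - 22*t) + d*(7*t^2 - 258*t + 567) + 63*t^2 - 540*t - 243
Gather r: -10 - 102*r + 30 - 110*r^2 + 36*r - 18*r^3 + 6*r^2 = -18*r^3 - 104*r^2 - 66*r + 20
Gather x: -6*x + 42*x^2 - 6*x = 42*x^2 - 12*x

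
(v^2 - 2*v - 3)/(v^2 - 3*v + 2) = (v^2 - 2*v - 3)/(v^2 - 3*v + 2)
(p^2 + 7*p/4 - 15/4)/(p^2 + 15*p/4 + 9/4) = (4*p - 5)/(4*p + 3)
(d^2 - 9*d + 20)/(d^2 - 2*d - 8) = (d - 5)/(d + 2)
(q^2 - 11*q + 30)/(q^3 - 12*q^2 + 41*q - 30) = 1/(q - 1)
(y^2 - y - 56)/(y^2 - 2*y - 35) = (-y^2 + y + 56)/(-y^2 + 2*y + 35)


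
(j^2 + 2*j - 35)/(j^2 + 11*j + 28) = (j - 5)/(j + 4)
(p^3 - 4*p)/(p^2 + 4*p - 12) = p*(p + 2)/(p + 6)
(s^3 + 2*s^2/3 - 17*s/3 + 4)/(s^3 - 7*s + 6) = (s - 4/3)/(s - 2)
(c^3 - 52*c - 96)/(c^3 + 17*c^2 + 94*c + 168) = (c^2 - 6*c - 16)/(c^2 + 11*c + 28)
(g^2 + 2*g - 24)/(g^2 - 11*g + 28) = (g + 6)/(g - 7)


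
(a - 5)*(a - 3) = a^2 - 8*a + 15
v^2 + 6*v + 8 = (v + 2)*(v + 4)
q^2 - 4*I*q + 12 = (q - 6*I)*(q + 2*I)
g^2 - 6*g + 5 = (g - 5)*(g - 1)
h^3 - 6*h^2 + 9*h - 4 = (h - 4)*(h - 1)^2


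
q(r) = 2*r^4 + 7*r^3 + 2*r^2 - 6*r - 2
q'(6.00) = 2502.00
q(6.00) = 4138.00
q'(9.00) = 7563.00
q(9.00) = 18331.00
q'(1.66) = 95.10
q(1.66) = 40.76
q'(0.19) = -4.43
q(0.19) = -3.02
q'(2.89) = 374.05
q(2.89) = 305.84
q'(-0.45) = -4.28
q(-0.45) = 0.55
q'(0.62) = 6.46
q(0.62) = -2.99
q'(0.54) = 3.54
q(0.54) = -3.38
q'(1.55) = 80.44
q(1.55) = 31.12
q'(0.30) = -2.69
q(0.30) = -3.41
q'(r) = 8*r^3 + 21*r^2 + 4*r - 6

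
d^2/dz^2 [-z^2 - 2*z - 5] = -2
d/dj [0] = 0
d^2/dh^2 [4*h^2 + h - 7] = 8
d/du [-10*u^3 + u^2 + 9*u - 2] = -30*u^2 + 2*u + 9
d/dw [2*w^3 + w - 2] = 6*w^2 + 1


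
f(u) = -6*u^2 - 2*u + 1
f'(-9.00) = 106.00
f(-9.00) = -467.00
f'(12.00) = -146.00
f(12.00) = -887.00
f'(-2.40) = 26.80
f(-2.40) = -28.76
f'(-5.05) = 58.60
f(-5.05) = -141.92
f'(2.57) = -32.84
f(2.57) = -43.77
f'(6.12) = -75.44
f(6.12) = -235.97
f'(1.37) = -18.44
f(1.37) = -13.00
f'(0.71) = -10.52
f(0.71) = -3.44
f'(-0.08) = -1.04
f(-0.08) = 1.12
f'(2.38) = -30.56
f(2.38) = -37.75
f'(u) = -12*u - 2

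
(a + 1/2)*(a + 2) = a^2 + 5*a/2 + 1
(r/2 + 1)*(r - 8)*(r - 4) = r^3/2 - 5*r^2 + 4*r + 32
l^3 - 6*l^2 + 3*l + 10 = (l - 5)*(l - 2)*(l + 1)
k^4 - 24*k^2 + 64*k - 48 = (k - 2)^3*(k + 6)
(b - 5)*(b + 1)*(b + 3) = b^3 - b^2 - 17*b - 15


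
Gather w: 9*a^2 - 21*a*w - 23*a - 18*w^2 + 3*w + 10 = 9*a^2 - 23*a - 18*w^2 + w*(3 - 21*a) + 10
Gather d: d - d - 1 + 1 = 0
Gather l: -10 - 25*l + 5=-25*l - 5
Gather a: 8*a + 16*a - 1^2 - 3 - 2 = 24*a - 6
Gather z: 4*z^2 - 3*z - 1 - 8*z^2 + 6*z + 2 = -4*z^2 + 3*z + 1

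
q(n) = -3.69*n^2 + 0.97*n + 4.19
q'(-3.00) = 23.11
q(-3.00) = -31.93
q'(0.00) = 0.97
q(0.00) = 4.19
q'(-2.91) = 22.45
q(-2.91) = -29.88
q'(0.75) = -4.56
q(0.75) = 2.84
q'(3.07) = -21.69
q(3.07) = -27.61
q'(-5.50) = 41.56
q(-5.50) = -112.77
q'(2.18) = -15.12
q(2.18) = -11.23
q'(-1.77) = 14.03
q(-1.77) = -9.09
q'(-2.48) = 19.27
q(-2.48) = -20.91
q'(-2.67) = 20.67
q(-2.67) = -24.71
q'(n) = 0.97 - 7.38*n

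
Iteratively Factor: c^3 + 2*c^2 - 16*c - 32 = (c - 4)*(c^2 + 6*c + 8) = (c - 4)*(c + 2)*(c + 4)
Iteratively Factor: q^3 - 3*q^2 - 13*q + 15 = (q - 1)*(q^2 - 2*q - 15) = (q - 1)*(q + 3)*(q - 5)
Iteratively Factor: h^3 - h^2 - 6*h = (h - 3)*(h^2 + 2*h) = (h - 3)*(h + 2)*(h)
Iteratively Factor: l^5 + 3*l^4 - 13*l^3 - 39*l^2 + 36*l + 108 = (l + 3)*(l^4 - 13*l^2 + 36) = (l + 2)*(l + 3)*(l^3 - 2*l^2 - 9*l + 18) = (l - 3)*(l + 2)*(l + 3)*(l^2 + l - 6) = (l - 3)*(l + 2)*(l + 3)^2*(l - 2)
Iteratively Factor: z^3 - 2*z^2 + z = (z)*(z^2 - 2*z + 1) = z*(z - 1)*(z - 1)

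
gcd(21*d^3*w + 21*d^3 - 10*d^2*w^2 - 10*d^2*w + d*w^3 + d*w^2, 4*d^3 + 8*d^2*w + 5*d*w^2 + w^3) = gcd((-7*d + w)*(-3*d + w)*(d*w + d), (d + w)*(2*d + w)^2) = 1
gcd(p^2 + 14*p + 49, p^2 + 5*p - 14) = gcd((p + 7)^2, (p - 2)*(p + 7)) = p + 7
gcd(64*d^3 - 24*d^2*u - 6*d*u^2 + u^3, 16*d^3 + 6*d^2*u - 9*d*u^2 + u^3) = 16*d^2 - 10*d*u + u^2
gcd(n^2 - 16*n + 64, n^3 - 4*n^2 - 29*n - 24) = n - 8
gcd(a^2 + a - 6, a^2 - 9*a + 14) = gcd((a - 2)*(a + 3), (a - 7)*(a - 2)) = a - 2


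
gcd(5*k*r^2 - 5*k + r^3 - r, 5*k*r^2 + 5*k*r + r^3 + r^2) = 5*k*r + 5*k + r^2 + r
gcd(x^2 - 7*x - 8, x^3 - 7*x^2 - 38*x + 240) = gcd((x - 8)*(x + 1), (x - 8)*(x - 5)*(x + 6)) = x - 8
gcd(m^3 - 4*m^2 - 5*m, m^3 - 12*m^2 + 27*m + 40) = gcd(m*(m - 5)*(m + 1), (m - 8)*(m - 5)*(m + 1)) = m^2 - 4*m - 5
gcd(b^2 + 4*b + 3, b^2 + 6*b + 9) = b + 3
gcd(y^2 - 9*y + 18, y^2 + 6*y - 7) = 1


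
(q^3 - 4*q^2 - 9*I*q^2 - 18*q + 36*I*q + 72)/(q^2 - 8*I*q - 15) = (q^2 + q*(-4 - 6*I) + 24*I)/(q - 5*I)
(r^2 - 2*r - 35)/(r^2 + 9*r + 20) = (r - 7)/(r + 4)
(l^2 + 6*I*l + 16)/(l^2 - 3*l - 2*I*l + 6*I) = (l + 8*I)/(l - 3)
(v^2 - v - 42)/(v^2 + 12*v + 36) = (v - 7)/(v + 6)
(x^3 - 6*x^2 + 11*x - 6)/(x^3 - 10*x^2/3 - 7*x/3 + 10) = 3*(x - 1)/(3*x + 5)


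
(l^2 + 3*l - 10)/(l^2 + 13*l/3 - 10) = 3*(l^2 + 3*l - 10)/(3*l^2 + 13*l - 30)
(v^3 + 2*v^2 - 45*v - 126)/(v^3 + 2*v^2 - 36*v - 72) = (v^2 - 4*v - 21)/(v^2 - 4*v - 12)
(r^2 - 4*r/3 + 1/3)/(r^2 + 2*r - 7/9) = 3*(r - 1)/(3*r + 7)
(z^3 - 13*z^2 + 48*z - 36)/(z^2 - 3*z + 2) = (z^2 - 12*z + 36)/(z - 2)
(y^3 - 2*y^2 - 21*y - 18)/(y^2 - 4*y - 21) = (y^2 - 5*y - 6)/(y - 7)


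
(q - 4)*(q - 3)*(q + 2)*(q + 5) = q^4 - 27*q^2 + 14*q + 120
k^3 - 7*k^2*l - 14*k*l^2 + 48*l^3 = (k - 8*l)*(k - 2*l)*(k + 3*l)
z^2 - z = z*(z - 1)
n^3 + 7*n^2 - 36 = (n - 2)*(n + 3)*(n + 6)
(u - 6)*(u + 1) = u^2 - 5*u - 6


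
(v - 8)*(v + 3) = v^2 - 5*v - 24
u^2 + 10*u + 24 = (u + 4)*(u + 6)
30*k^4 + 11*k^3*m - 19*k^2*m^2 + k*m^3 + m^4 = (-3*k + m)*(-2*k + m)*(k + m)*(5*k + m)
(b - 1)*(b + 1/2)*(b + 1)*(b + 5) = b^4 + 11*b^3/2 + 3*b^2/2 - 11*b/2 - 5/2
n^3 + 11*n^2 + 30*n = n*(n + 5)*(n + 6)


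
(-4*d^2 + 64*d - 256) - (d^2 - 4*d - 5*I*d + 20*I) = -5*d^2 + 68*d + 5*I*d - 256 - 20*I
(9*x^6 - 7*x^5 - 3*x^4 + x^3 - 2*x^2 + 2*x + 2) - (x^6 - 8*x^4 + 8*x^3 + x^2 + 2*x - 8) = 8*x^6 - 7*x^5 + 5*x^4 - 7*x^3 - 3*x^2 + 10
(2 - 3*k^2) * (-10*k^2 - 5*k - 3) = 30*k^4 + 15*k^3 - 11*k^2 - 10*k - 6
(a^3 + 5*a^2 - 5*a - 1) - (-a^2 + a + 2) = a^3 + 6*a^2 - 6*a - 3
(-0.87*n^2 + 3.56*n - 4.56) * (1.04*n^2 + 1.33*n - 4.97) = -0.9048*n^4 + 2.5453*n^3 + 4.3163*n^2 - 23.758*n + 22.6632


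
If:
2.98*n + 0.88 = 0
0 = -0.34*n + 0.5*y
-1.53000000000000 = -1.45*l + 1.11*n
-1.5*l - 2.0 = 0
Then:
No Solution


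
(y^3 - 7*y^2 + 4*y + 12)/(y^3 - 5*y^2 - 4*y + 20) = (y^2 - 5*y - 6)/(y^2 - 3*y - 10)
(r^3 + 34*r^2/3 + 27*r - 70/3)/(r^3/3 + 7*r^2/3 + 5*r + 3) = (3*r^3 + 34*r^2 + 81*r - 70)/(r^3 + 7*r^2 + 15*r + 9)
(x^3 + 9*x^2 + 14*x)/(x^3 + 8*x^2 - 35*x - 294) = x*(x + 2)/(x^2 + x - 42)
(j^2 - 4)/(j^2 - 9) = (j^2 - 4)/(j^2 - 9)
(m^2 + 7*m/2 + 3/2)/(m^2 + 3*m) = (m + 1/2)/m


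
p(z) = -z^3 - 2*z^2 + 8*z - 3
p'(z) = -3*z^2 - 4*z + 8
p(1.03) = 2.03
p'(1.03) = 0.70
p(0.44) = 0.05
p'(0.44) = 5.66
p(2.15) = -4.98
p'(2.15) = -14.47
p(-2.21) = -19.65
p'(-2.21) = 2.19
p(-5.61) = 65.73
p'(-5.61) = -63.98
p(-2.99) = -18.07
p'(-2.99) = -6.86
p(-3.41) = -13.88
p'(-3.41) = -13.24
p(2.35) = -8.22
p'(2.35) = -17.97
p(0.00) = -3.00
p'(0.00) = 8.00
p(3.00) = -24.00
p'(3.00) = -31.00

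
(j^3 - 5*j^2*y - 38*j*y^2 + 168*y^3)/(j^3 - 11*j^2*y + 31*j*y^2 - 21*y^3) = (j^2 + 2*j*y - 24*y^2)/(j^2 - 4*j*y + 3*y^2)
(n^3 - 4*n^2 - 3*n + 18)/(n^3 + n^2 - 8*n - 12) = (n - 3)/(n + 2)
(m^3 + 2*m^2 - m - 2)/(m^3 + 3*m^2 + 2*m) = (m - 1)/m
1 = 1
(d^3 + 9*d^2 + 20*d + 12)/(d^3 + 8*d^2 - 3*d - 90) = (d^2 + 3*d + 2)/(d^2 + 2*d - 15)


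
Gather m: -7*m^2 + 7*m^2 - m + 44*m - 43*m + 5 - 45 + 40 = 0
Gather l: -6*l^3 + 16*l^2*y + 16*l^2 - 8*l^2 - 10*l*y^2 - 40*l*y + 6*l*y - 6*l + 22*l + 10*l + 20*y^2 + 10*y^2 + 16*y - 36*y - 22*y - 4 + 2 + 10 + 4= -6*l^3 + l^2*(16*y + 8) + l*(-10*y^2 - 34*y + 26) + 30*y^2 - 42*y + 12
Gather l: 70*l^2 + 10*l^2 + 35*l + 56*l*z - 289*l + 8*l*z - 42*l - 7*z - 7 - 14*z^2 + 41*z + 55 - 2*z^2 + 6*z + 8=80*l^2 + l*(64*z - 296) - 16*z^2 + 40*z + 56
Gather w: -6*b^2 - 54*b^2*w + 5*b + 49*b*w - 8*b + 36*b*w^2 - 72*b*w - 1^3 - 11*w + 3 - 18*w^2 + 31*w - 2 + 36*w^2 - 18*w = -6*b^2 - 3*b + w^2*(36*b + 18) + w*(-54*b^2 - 23*b + 2)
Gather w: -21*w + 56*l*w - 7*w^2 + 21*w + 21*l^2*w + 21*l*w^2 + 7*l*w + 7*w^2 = 21*l*w^2 + w*(21*l^2 + 63*l)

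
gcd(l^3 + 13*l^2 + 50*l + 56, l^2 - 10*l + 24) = 1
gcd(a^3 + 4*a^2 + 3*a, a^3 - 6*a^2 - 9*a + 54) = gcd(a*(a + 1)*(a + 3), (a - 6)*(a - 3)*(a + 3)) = a + 3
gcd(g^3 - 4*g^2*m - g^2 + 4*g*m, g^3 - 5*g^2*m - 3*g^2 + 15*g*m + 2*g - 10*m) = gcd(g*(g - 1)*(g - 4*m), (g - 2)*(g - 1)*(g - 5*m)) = g - 1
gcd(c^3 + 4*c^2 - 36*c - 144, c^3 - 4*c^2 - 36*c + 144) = c^2 - 36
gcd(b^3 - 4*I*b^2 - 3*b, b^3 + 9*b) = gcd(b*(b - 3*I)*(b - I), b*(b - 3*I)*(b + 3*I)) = b^2 - 3*I*b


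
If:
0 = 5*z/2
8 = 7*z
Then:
No Solution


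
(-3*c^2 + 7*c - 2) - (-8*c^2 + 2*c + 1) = 5*c^2 + 5*c - 3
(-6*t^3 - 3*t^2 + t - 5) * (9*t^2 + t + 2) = -54*t^5 - 33*t^4 - 6*t^3 - 50*t^2 - 3*t - 10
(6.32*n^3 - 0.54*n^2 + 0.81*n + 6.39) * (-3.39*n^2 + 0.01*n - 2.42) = -21.4248*n^5 + 1.8938*n^4 - 18.0457*n^3 - 20.3472*n^2 - 1.8963*n - 15.4638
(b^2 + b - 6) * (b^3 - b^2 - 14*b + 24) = b^5 - 21*b^3 + 16*b^2 + 108*b - 144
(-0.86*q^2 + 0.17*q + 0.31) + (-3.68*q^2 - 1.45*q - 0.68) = -4.54*q^2 - 1.28*q - 0.37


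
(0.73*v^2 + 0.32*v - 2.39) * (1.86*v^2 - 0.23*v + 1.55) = 1.3578*v^4 + 0.4273*v^3 - 3.3875*v^2 + 1.0457*v - 3.7045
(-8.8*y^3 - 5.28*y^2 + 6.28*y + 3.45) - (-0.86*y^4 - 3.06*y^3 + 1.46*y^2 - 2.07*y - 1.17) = 0.86*y^4 - 5.74*y^3 - 6.74*y^2 + 8.35*y + 4.62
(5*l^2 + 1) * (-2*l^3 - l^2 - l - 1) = -10*l^5 - 5*l^4 - 7*l^3 - 6*l^2 - l - 1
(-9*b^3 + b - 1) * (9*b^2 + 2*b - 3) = -81*b^5 - 18*b^4 + 36*b^3 - 7*b^2 - 5*b + 3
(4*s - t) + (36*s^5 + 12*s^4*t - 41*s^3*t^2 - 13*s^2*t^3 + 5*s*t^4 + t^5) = 36*s^5 + 12*s^4*t - 41*s^3*t^2 - 13*s^2*t^3 + 5*s*t^4 + 4*s + t^5 - t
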